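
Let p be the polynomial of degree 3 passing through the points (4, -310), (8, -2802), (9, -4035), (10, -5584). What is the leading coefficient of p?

Write p(x) = ax^3 + bx^2 + cx + d. Substituting each data point gives a linear system:
  64a + 16b + 4c + d = -310
  512a + 64b + 8c + d = -2802
  729a + 81b + 9c + d = -4035
  1000a + 100b + 10c + d = -5584
Solving the system yields a = -6, b = 4, c = 1, d = 6.
So p(x) = -6x³ + 4x² + x + 6.
The leading coefficient is -6.

-6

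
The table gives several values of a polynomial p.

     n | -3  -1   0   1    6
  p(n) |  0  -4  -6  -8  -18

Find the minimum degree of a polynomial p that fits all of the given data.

Divided differences on the nodes -3, -1, 0, 1, 6:
  order 0: 0  -4  -6  -8  -18
  order 1: -2  -2  -2  -2
  order 2: 0  0  0
  order 3: 0  0
  order 4: 0
The order-1 divided differences are all -2 (nonzero) and every higher order vanishes, so the data lies on a polynomial of degree exactly 1.

1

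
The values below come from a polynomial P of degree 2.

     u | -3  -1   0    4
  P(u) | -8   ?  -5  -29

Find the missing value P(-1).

-4

The 3 known points determine the degree-2 polynomial uniquely.
Write P(u) = au^2 + bu + c. Substituting each data point gives a linear system:
  9a - 3b + c = -8
  c = -5
  16a + 4b + c = -29
Solving the system yields a = -1, b = -2, c = -5.
So P(u) = -u^2 - 2u - 5.
Then P(-1) = -4.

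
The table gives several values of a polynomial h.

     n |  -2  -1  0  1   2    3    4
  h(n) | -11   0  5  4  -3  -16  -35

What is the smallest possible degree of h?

2

Forward differences of the values at n = -2, -1, 0, 1, 2, 3, 4:
  h  : -11  0  5  4  -3  -16  -35
  Δ  : 11  5  -1  -7  -13  -19
  Δ^2: -6  -6  -6  -6  -6
  Δ^3: 0  0  0  0
  Δ^4: 0  0  0
  Δ^5: 0  0
  Δ^6: 0
The second differences are constant (-6) and nonzero, while all higher differences vanish, so the minimal degree is 2.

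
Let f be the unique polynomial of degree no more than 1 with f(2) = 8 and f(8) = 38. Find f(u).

f(u) = 5u - 2

Write f(u) = au + b. Substituting each data point gives a linear system:
  2a + b = 8
  8a + b = 38
Solving the system yields a = 5, b = -2.
So f(u) = 5u - 2.
Check: f(2) = 8. ✓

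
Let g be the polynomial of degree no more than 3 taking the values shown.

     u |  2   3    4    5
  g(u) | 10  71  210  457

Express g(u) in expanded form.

Using the Lagrange interpolation formula with nodes 2, 3, 4, 5:
  L_0(u) = (u - 3)(u - 4)(u - 5) / -6
  L_1(u) = (u - 2)(u - 4)(u - 5) / 2
  L_2(u) = (u - 2)(u - 3)(u - 5) / -2
  L_3(u) = (u - 2)(u - 3)(u - 4) / 6
Then g(u) = 10·L_0(u) + 71·L_1(u) + 210·L_2(u) + 457·L_3(u).
Expanding and collecting terms gives g(u) = 5u^3 - 6u^2 - 4u + 2.
Check: g(3) = 71. ✓

g(u) = 5u^3 - 6u^2 - 4u + 2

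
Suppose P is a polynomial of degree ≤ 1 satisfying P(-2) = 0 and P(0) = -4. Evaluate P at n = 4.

Write P(n) = an + b. Substituting each data point gives a linear system:
  -2a + b = 0
  b = -4
Solving the system yields a = -2, b = -4.
So P(n) = -2n - 4.
Then P(4) = -12.

-12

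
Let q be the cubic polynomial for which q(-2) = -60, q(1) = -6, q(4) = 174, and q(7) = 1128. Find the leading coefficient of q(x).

Write q(x) = ax^3 + bx^2 + cx + d. Substituting each data point gives a linear system:
  -8a + 4b - 2c + d = -60
  a + b + c + d = -6
  64a + 16b + 4c + d = 174
  343a + 49b + 7c + d = 1128
Solving the system yields a = 4, b = -5, c = 1, d = -6.
So q(x) = 4x³ - 5x² + x - 6.
The leading coefficient is 4.

4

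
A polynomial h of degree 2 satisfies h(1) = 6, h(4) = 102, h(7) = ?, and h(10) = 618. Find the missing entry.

The 3 known points determine the degree-2 polynomial uniquely.
Write h(n) = an^2 + bn + c. Substituting each data point gives a linear system:
  a + b + c = 6
  16a + 4b + c = 102
  100a + 10b + c = 618
Solving the system yields a = 6, b = 2, c = -2.
So h(n) = 6n² + 2n - 2.
Then h(7) = 306.

306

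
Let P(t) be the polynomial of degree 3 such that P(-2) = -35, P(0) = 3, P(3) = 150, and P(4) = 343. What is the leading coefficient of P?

Write P(t) = at^3 + bt^2 + ct + d. Substituting each data point gives a linear system:
  -8a + 4b - 2c + d = -35
  d = 3
  27a + 9b + 3c + d = 150
  64a + 16b + 4c + d = 343
Solving the system yields a = 5, b = 1, c = 1, d = 3.
So P(t) = 5t^3 + t^2 + t + 3.
The leading coefficient is 5.

5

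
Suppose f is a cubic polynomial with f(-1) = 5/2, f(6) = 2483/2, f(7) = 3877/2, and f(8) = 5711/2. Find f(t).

f(t) = 5t^3 + 5t^2 - 3t - 1/2

Write f(t) = at^3 + bt^2 + ct + d. Substituting each data point gives a linear system:
  -a + b - c + d = 5/2
  216a + 36b + 6c + d = 2483/2
  343a + 49b + 7c + d = 3877/2
  512a + 64b + 8c + d = 5711/2
Solving the system yields a = 5, b = 5, c = -3, d = -1/2.
So f(t) = 5t^3 + 5t^2 - 3t - 1/2.
Check: f(8) = 5711/2. ✓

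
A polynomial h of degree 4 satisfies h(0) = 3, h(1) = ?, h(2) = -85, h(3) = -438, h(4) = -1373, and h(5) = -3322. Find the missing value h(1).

-2

The 5 known points determine the degree-4 polynomial uniquely.
Write h(u) = au^4 + bu^3 + cu^2 + du + e. Substituting each data point gives a linear system:
  e = 3
  16a + 8b + 4c + 2d + e = -85
  81a + 27b + 9c + 3d + e = -438
  256a + 64b + 16c + 4d + e = -1373
  625a + 125b + 25c + 5d + e = -3322
Solving the system yields a = -5, b = -2, c = 2, d = 0, e = 3.
So h(u) = -5u^4 - 2u^3 + 2u^2 + 3.
Then h(1) = -2.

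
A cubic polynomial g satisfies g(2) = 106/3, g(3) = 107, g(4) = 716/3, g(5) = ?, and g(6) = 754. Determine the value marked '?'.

1345/3

On equispaced nodes a degree-3 polynomial has vanishing fourth forward difference, so
  g(2) - 4·g(3) + 6·g(4) - 4·g(5) + g(6) = 0.
Substituting the known values and solving for g(5):
  -4·g(5) = -5380/3
  g(5) = 1345/3.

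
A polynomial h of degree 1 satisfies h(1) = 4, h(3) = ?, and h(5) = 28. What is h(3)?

16

On equispaced nodes a degree-1 polynomial has vanishing second forward difference, so
  h(1) - 2·h(3) + h(5) = 0.
Substituting the known values and solving for h(3):
  -2·h(3) = -32
  h(3) = 16.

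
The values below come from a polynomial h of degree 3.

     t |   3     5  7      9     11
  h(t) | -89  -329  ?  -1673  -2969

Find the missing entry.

The 4 known points determine the degree-3 polynomial uniquely.
Write h(t) = at^3 + bt^2 + ct + d. Substituting each data point gives a linear system:
  27a + 9b + 3c + d = -89
  125a + 25b + 5c + d = -329
  729a + 81b + 9c + d = -1673
  1331a + 121b + 11c + d = -2969
Solving the system yields a = -2, b = -2, c = -6, d = 1.
So h(t) = -2t^3 - 2t^2 - 6t + 1.
Then h(7) = -825.

-825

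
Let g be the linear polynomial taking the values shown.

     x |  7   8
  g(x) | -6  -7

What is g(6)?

Using the Lagrange interpolation formula with nodes 7, 8:
  L_0(x) = (x - 8) / -1
  L_1(x) = (x - 7) / 1
Then g(x) = -6·L_0(x) - 7·L_1(x).
Expanding and collecting terms gives g(x) = -x + 1.
Evaluating at x = 6: g(6) = -5.

-5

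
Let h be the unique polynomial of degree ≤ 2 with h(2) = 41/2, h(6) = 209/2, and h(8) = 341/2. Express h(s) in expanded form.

Using the Lagrange interpolation formula with nodes 2, 6, 8:
  L_0(s) = (s - 6)(s - 8) / 24
  L_1(s) = (s - 2)(s - 8) / -8
  L_2(s) = (s - 2)(s - 6) / 12
Then h(s) = 41/2·L_0(s) + 209/2·L_1(s) + 341/2·L_2(s).
Expanding and collecting terms gives h(s) = 2s^2 + 5s + 5/2.
Check: h(6) = 209/2. ✓

h(s) = 2s^2 + 5s + 5/2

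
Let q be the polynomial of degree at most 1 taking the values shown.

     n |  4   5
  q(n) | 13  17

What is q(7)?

25

Using the Lagrange interpolation formula with nodes 4, 5:
  L_0(n) = (n - 5) / -1
  L_1(n) = (n - 4) / 1
Then q(n) = 13·L_0(n) + 17·L_1(n).
Expanding and collecting terms gives q(n) = 4n - 3.
Evaluating at n = 7: q(7) = 25.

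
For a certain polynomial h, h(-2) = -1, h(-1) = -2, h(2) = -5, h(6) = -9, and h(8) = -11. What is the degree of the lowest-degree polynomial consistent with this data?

1

Divided differences on the nodes -2, -1, 2, 6, 8:
  order 0: -1  -2  -5  -9  -11
  order 1: -1  -1  -1  -1
  order 2: 0  0  0
  order 3: 0  0
  order 4: 0
The order-1 divided differences are all -1 (nonzero) and every higher order vanishes, so the data lies on a polynomial of degree exactly 1.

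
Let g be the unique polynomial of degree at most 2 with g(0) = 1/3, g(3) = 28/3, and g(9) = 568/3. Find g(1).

-8/3

Write g(s) = as^2 + bs + c. Substituting each data point gives a linear system:
  c = 1/3
  9a + 3b + c = 28/3
  81a + 9b + c = 568/3
Solving the system yields a = 3, b = -6, c = 1/3.
So g(s) = 3s^2 - 6s + 1/3.
Then g(1) = -8/3.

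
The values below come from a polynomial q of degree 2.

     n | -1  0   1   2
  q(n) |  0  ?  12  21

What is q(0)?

The 3 known points determine the degree-2 polynomial uniquely.
Write q(n) = an^2 + bn + c. Substituting each data point gives a linear system:
  a - b + c = 0
  a + b + c = 12
  4a + 2b + c = 21
Solving the system yields a = 1, b = 6, c = 5.
So q(n) = n^2 + 6n + 5.
Then q(0) = 5.

5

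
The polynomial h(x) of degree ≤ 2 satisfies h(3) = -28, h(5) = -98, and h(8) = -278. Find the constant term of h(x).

2

Write h(x) = ax^2 + bx + c. Substituting each data point gives a linear system:
  9a + 3b + c = -28
  25a + 5b + c = -98
  64a + 8b + c = -278
Solving the system yields a = -5, b = 5, c = 2.
So h(x) = -5x² + 5x + 2.
The constant term is 2.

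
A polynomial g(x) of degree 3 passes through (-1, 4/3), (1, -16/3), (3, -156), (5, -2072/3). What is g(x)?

Write g(x) = ax^3 + bx^2 + cx + d. Substituting each data point gives a linear system:
  -a + b - c + d = 4/3
  a + b + c + d = -16/3
  27a + 9b + 3c + d = -156
  125a + 25b + 5c + d = -2072/3
Solving the system yields a = -5, b = -3, c = 5/3, d = 1.
So g(x) = -5x³ - 3x² + (5/3)x + 1.
Check: g(1) = -16/3. ✓

g(x) = -5x^3 - 3x^2 + (5/3)x + 1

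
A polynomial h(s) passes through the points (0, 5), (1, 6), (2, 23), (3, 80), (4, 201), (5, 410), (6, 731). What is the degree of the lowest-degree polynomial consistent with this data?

Forward differences of the values at s = 0, 1, 2, 3, 4, 5, 6:
  h  : 5  6  23  80  201  410  731
  Δ  : 1  17  57  121  209  321
  Δ^2: 16  40  64  88  112
  Δ^3: 24  24  24  24
  Δ^4: 0  0  0
  Δ^5: 0  0
  Δ^6: 0
The third differences are constant (24) and nonzero, while all higher differences vanish, so the minimal degree is 3.

3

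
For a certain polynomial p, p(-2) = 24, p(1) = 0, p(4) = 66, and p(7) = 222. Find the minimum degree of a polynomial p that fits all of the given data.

2

Forward differences of the values at s = -2, 1, 4, 7:
  p  : 24  0  66  222
  Δ  : -24  66  156
  Δ^2: 90  90
  Δ^3: 0
The second differences are constant (90) and nonzero, while all higher differences vanish, so the minimal degree is 2.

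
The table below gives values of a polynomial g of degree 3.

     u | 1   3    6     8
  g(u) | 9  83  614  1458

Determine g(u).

Using the Lagrange interpolation formula with nodes 1, 3, 6, 8:
  L_0(u) = (u - 3)(u - 6)(u - 8) / -70
  L_1(u) = (u - 1)(u - 6)(u - 8) / 30
  L_2(u) = (u - 1)(u - 3)(u - 8) / -30
  L_3(u) = (u - 1)(u - 3)(u - 6) / 70
Then g(u) = 9·L_0(u) + 83·L_1(u) + 614·L_2(u) + 1458·L_3(u).
Expanding and collecting terms gives g(u) = 3u^3 - 2u^2 + 6u + 2.
Check: g(3) = 83. ✓

g(u) = 3u^3 - 2u^2 + 6u + 2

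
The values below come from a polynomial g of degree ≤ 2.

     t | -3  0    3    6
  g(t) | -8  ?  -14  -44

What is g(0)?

-2

On equispaced nodes a degree-2 polynomial has vanishing third forward difference, so
  - g(-3) + 3·g(0) - 3·g(3) + g(6) = 0.
Substituting the known values and solving for g(0):
  3·g(0) = -6
  g(0) = -2.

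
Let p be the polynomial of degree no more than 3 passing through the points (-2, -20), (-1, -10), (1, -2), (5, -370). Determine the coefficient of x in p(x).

Write p(x) = ax^3 + bx^2 + cx + d. Substituting each data point gives a linear system:
  -8a + 4b - 2c + d = -20
  -a + b - c + d = -10
  a + b + c + d = -2
  125a + 25b + 5c + d = -370
Solving the system yields a = -2, b = -6, c = 6, d = 0.
So p(x) = -2x^3 - 6x^2 + 6x.
The coefficient of x is 6.

6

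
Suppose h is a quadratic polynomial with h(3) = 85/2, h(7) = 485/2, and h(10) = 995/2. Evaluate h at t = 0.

-5/2

Write h(t) = at^2 + bt + c. Substituting each data point gives a linear system:
  9a + 3b + c = 85/2
  49a + 7b + c = 485/2
  100a + 10b + c = 995/2
Solving the system yields a = 5, b = 0, c = -5/2.
So h(t) = 5t^2 - 5/2.
Then h(0) = -5/2.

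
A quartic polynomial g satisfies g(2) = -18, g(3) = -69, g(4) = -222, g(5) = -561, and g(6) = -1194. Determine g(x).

g(x) = -x^4 + 4x^2 - 6x - 6

Using the Lagrange interpolation formula with nodes 2, 3, 4, 5, 6:
  L_0(x) = (x - 3)(x - 4)(x - 5)(x - 6) / 24
  L_1(x) = (x - 2)(x - 4)(x - 5)(x - 6) / -6
  L_2(x) = (x - 2)(x - 3)(x - 5)(x - 6) / 4
  L_3(x) = (x - 2)(x - 3)(x - 4)(x - 6) / -6
  L_4(x) = (x - 2)(x - 3)(x - 4)(x - 5) / 24
Then g(x) = -18·L_0(x) - 69·L_1(x) - 222·L_2(x) - 561·L_3(x) - 1194·L_4(x).
Expanding and collecting terms gives g(x) = -x⁴ + 4x² - 6x - 6.
Check: g(4) = -222. ✓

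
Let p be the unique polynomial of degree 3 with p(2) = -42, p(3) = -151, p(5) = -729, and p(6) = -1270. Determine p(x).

Using the Lagrange interpolation formula with nodes 2, 3, 5, 6:
  L_0(x) = (x - 3)(x - 5)(x - 6) / -12
  L_1(x) = (x - 2)(x - 5)(x - 6) / 6
  L_2(x) = (x - 2)(x - 3)(x - 6) / -6
  L_3(x) = (x - 2)(x - 3)(x - 5) / 12
Then p(x) = -42·L_0(x) - 151·L_1(x) - 729·L_2(x) - 1270·L_3(x).
Expanding and collecting terms gives p(x) = -6x^3 + 5x - 4.
Check: p(2) = -42. ✓

p(x) = -6x^3 + 5x - 4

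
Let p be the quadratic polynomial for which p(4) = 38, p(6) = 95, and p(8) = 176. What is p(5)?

Write p(t) = at^2 + bt + c. Substituting each data point gives a linear system:
  16a + 4b + c = 38
  36a + 6b + c = 95
  64a + 8b + c = 176
Solving the system yields a = 3, b = -3/2, c = -4.
So p(t) = 3t^2 - (3/2)t - 4.
Then p(5) = 127/2.

127/2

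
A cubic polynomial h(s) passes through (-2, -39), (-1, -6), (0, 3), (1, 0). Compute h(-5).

-402

Forward differences of the values at s = -2, -1, 0, 1:
  h  : -39  -6  3  0
  Δ  : 33  9  -3
  Δ^2: -24  -12
  Δ^3: 12
The third differences are constant, confirming degree 3.
Interpolating (Newton forward form) and evaluating at s = -5 gives h(-5) = -402.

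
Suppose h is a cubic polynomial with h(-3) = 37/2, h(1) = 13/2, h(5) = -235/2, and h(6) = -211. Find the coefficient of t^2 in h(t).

Write h(t) = at^3 + bt^2 + ct + d. Substituting each data point gives a linear system:
  -27a + 9b - 3c + d = 37/2
  a + b + c + d = 13/2
  125a + 25b + 5c + d = -235/2
  216a + 36b + 6c + d = -211
Solving the system yields a = -1, b = -1/2, c = 3, d = 5.
So h(t) = -t^3 - (1/2)t^2 + 3t + 5.
The coefficient of t^2 is -1/2.

-1/2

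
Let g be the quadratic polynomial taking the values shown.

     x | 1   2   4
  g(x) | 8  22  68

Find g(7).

Using the Lagrange interpolation formula with nodes 1, 2, 4:
  L_0(x) = (x - 2)(x - 4) / 3
  L_1(x) = (x - 1)(x - 4) / -2
  L_2(x) = (x - 1)(x - 2) / 6
Then g(x) = 8·L_0(x) + 22·L_1(x) + 68·L_2(x).
Expanding and collecting terms gives g(x) = 3x^2 + 5x.
Evaluating at x = 7: g(7) = 182.

182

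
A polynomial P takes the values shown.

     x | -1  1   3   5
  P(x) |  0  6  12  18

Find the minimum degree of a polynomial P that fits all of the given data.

1

Forward differences of the values at x = -1, 1, 3, 5:
  P  : 0  6  12  18
  Δ  : 6  6  6
  Δ^2: 0  0
  Δ^3: 0
The first differences are constant (6) and nonzero, while all higher differences vanish, so the minimal degree is 1.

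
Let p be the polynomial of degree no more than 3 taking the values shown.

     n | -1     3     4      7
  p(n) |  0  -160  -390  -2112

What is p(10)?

Using the Lagrange interpolation formula with nodes -1, 3, 4, 7:
  L_0(n) = (n - 3)(n - 4)(n - 7) / -160
  L_1(n) = (n + 1)(n - 4)(n - 7) / 16
  L_2(n) = (n + 1)(n - 3)(n - 7) / -15
  L_3(n) = (n + 1)(n - 3)(n - 4) / 96
Then p(n) = 0·L_0(n) - 160·L_1(n) - 390·L_2(n) - 2112·L_3(n).
Expanding and collecting terms gives p(n) = -6n^3 - 2n^2 + 6n + 2.
Evaluating at n = 10: p(10) = -6138.

-6138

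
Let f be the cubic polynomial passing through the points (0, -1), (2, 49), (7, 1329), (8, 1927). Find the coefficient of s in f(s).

Write f(s) = as^3 + bs^2 + cs + d. Substituting each data point gives a linear system:
  d = -1
  8a + 4b + 2c + d = 49
  343a + 49b + 7c + d = 1329
  512a + 64b + 8c + d = 1927
Solving the system yields a = 3, b = 6, c = 1, d = -1.
So f(s) = 3s^3 + 6s^2 + s - 1.
The coefficient of s is 1.

1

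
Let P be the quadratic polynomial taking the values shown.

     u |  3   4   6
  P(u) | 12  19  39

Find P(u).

Using the Lagrange interpolation formula with nodes 3, 4, 6:
  L_0(u) = (u - 4)(u - 6) / 3
  L_1(u) = (u - 3)(u - 6) / -2
  L_2(u) = (u - 3)(u - 4) / 6
Then P(u) = 12·L_0(u) + 19·L_1(u) + 39·L_2(u).
Expanding and collecting terms gives P(u) = u² + 3.
Check: P(3) = 12. ✓

P(u) = u^2 + 3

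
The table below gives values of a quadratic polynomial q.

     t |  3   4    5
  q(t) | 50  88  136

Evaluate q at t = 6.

Forward differences of the values at t = 3, 4, 5:
  q  : 50  88  136
  Δ  : 38  48
  Δ^2: 10
The second differences are constant, confirming degree 2.
Interpolating (Newton forward form) and evaluating at t = 6 gives q(6) = 194.

194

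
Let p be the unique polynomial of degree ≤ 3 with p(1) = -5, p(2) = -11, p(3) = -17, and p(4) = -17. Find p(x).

Write p(x) = ax^3 + bx^2 + cx + d. Substituting each data point gives a linear system:
  a + b + c + d = -5
  8a + 4b + 2c + d = -11
  27a + 9b + 3c + d = -17
  64a + 16b + 4c + d = -17
Solving the system yields a = 1, b = -6, c = 5, d = -5.
So p(x) = x^3 - 6x^2 + 5x - 5.
Check: p(4) = -17. ✓

p(x) = x^3 - 6x^2 + 5x - 5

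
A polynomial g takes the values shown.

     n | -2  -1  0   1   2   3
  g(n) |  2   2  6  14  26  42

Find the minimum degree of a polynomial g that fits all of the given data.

Forward differences of the values at n = -2, -1, 0, 1, 2, 3:
  g  : 2  2  6  14  26  42
  Δ  : 0  4  8  12  16
  Δ^2: 4  4  4  4
  Δ^3: 0  0  0
  Δ^4: 0  0
  Δ^5: 0
The second differences are constant (4) and nonzero, while all higher differences vanish, so the minimal degree is 2.

2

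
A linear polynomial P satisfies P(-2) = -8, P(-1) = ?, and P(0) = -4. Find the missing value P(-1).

-6

On equispaced nodes a degree-1 polynomial has vanishing second forward difference, so
  P(-2) - 2·P(-1) + P(0) = 0.
Substituting the known values and solving for P(-1):
  -2·P(-1) = 12
  P(-1) = -6.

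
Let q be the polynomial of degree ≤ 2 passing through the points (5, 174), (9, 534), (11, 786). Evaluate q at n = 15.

Using the Lagrange interpolation formula with nodes 5, 9, 11:
  L_0(n) = (n - 9)(n - 11) / 24
  L_1(n) = (n - 5)(n - 11) / -8
  L_2(n) = (n - 5)(n - 9) / 12
Then q(n) = 174·L_0(n) + 534·L_1(n) + 786·L_2(n).
Expanding and collecting terms gives q(n) = 6n^2 + 6n - 6.
Evaluating at n = 15: q(15) = 1434.

1434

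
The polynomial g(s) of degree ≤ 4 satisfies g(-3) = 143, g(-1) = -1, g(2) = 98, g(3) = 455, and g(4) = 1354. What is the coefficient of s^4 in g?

Write g(s) = as^4 + bs^3 + cs^2 + ds + e. Substituting each data point gives a linear system:
  81a - 27b + 9c - 3d + e = 143
  a - b + c - d + e = -1
  16a + 8b + 4c + 2d + e = 98
  81a + 27b + 9c + 3d + e = 455
  256a + 64b + 16c + 4d + e = 1354
Solving the system yields a = 4, b = 6, c = -3, d = -2, e = 2.
So g(s) = 4s^4 + 6s^3 - 3s^2 - 2s + 2.
The leading coefficient is 4.

4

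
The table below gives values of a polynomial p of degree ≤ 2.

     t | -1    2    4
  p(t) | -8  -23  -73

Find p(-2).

-19

Using the Lagrange interpolation formula with nodes -1, 2, 4:
  L_0(t) = (t - 2)(t - 4) / 15
  L_1(t) = (t + 1)(t - 4) / -6
  L_2(t) = (t + 1)(t - 2) / 10
Then p(t) = -8·L_0(t) - 23·L_1(t) - 73·L_2(t).
Expanding and collecting terms gives p(t) = -4t^2 - t - 5.
Evaluating at t = -2: p(-2) = -19.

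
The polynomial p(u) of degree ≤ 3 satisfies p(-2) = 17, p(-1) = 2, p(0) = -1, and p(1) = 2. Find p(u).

Using the Lagrange interpolation formula with nodes -2, -1, 0, 1:
  L_0(u) = (u + 1)u(u - 1) / -6
  L_1(u) = (u + 2)u(u - 1) / 2
  L_2(u) = (u + 2)(u + 1)(u - 1) / -2
  L_3(u) = (u + 2)(u + 1)u / 6
Then p(u) = 17·L_0(u) + 2·L_1(u) - 1·L_2(u) + 2·L_3(u).
Expanding and collecting terms gives p(u) = -u^3 + 3u^2 + u - 1.
Check: p(1) = 2. ✓

p(u) = -u^3 + 3u^2 + u - 1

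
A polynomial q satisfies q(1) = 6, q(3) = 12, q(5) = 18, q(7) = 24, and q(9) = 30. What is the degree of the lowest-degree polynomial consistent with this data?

Forward differences of the values at t = 1, 3, 5, 7, 9:
  q  : 6  12  18  24  30
  Δ  : 6  6  6  6
  Δ^2: 0  0  0
  Δ^3: 0  0
  Δ^4: 0
The first differences are constant (6) and nonzero, while all higher differences vanish, so the minimal degree is 1.

1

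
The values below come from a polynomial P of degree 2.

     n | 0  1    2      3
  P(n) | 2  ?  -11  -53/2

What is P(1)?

The 3 known points determine the degree-2 polynomial uniquely.
Write P(n) = an^2 + bn + c. Substituting each data point gives a linear system:
  c = 2
  4a + 2b + c = -11
  9a + 3b + c = -53/2
Solving the system yields a = -3, b = -1/2, c = 2.
So P(n) = -3n^2 - (1/2)n + 2.
Then P(1) = -3/2.

-3/2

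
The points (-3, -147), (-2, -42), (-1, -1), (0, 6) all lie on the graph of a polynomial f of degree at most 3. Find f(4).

294

Write f(u) = au^3 + bu^2 + cu + d. Substituting each data point gives a linear system:
  -27a + 9b - 3c + d = -147
  -8a + 4b - 2c + d = -42
  -a + b - c + d = -1
  d = 6
Solving the system yields a = 5, b = -2, c = 0, d = 6.
So f(u) = 5u^3 - 2u^2 + 6.
Then f(4) = 294.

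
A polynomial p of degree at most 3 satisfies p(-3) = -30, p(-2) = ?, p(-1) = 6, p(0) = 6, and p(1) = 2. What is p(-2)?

-4

The 4 known points determine the degree-3 polynomial uniquely.
Write p(s) = as^3 + bs^2 + cs + d. Substituting each data point gives a linear system:
  -27a + 9b - 3c + d = -30
  -a + b - c + d = 6
  d = 6
  a + b + c + d = 2
Solving the system yields a = 1, b = -2, c = -3, d = 6.
So p(s) = s^3 - 2s^2 - 3s + 6.
Then p(-2) = -4.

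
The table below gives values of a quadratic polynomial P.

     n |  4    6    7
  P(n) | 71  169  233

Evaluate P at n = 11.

589

Write P(n) = an^2 + bn + c. Substituting each data point gives a linear system:
  16a + 4b + c = 71
  36a + 6b + c = 169
  49a + 7b + c = 233
Solving the system yields a = 5, b = -1, c = -5.
So P(n) = 5n^2 - n - 5.
Then P(11) = 589.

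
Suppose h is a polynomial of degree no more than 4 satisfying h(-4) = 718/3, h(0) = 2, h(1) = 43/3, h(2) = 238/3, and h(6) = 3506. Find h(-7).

10219/3

Using the Lagrange interpolation formula with nodes -4, 0, 1, 2, 6:
  L_0(t) = t(t - 1)(t - 2)(t - 6) / 1200
  L_1(t) = (t + 4)(t - 1)(t - 2)(t - 6) / -48
  L_2(t) = (t + 4)t(t - 2)(t - 6) / 25
  L_3(t) = (t + 4)t(t - 1)(t - 6) / -48
  L_4(t) = (t + 4)t(t - 1)(t - 2) / 1200
Then h(t) = 718/3·L_0(t) + 2·L_1(t) + 43/3·L_2(t) + 238/3·L_3(t) + 3506·L_4(t).
Expanding and collecting terms gives h(t) = 2t^4 + 4t^3 + (1/3)t^2 + 6t + 2.
Evaluating at t = -7: h(-7) = 10219/3.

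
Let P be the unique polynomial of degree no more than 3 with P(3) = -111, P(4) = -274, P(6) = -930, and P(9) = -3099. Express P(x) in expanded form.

P(x) = -4x^3 - 3x^2 + 6x + 6

Write P(x) = ax^3 + bx^2 + cx + d. Substituting each data point gives a linear system:
  27a + 9b + 3c + d = -111
  64a + 16b + 4c + d = -274
  216a + 36b + 6c + d = -930
  729a + 81b + 9c + d = -3099
Solving the system yields a = -4, b = -3, c = 6, d = 6.
So P(x) = -4x³ - 3x² + 6x + 6.
Check: P(6) = -930. ✓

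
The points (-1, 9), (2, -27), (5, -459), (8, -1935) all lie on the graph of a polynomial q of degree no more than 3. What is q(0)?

1

Write q(x) = ax^3 + bx^2 + cx + d. Substituting each data point gives a linear system:
  -a + b - c + d = 9
  8a + 4b + 2c + d = -27
  125a + 25b + 5c + d = -459
  512a + 64b + 8c + d = -1935
Solving the system yields a = -4, b = 2, c = -2, d = 1.
So q(x) = -4x^3 + 2x^2 - 2x + 1.
Then q(0) = 1.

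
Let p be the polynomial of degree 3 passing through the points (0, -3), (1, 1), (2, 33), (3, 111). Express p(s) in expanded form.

p(s) = 3s^3 + 5s^2 - 4s - 3

Write p(s) = as^3 + bs^2 + cs + d. Substituting each data point gives a linear system:
  d = -3
  a + b + c + d = 1
  8a + 4b + 2c + d = 33
  27a + 9b + 3c + d = 111
Solving the system yields a = 3, b = 5, c = -4, d = -3.
So p(s) = 3s^3 + 5s^2 - 4s - 3.
Check: p(3) = 111. ✓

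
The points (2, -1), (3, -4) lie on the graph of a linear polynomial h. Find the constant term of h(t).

5

Write h(t) = at + b. Substituting each data point gives a linear system:
  2a + b = -1
  3a + b = -4
Solving the system yields a = -3, b = 5.
So h(t) = -3t + 5.
The constant term is 5.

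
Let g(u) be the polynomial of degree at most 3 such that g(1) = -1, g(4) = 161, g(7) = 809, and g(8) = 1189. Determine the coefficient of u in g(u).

-3

Write g(u) = au^3 + bu^2 + cu + d. Substituting each data point gives a linear system:
  a + b + c + d = -1
  64a + 16b + 4c + d = 161
  343a + 49b + 7c + d = 809
  512a + 64b + 8c + d = 1189
Solving the system yields a = 2, b = 3, c = -3, d = -3.
So g(u) = 2u^3 + 3u^2 - 3u - 3.
The coefficient of u is -3.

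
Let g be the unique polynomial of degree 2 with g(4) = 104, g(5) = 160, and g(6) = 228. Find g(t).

g(t) = 6t^2 + 2t

Write g(t) = at^2 + bt + c. Substituting each data point gives a linear system:
  16a + 4b + c = 104
  25a + 5b + c = 160
  36a + 6b + c = 228
Solving the system yields a = 6, b = 2, c = 0.
So g(t) = 6t² + 2t.
Check: g(5) = 160. ✓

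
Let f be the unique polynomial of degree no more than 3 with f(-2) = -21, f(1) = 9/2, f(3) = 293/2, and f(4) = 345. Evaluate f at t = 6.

Write f(t) = at^3 + bt^2 + ct + d. Substituting each data point gives a linear system:
  -8a + 4b - 2c + d = -21
  a + b + c + d = 9/2
  27a + 9b + 3c + d = 293/2
  64a + 16b + 4c + d = 345
Solving the system yields a = 5, b = 5/2, c = -4, d = 1.
So f(t) = 5t^3 + (5/2)t^2 - 4t + 1.
Then f(6) = 1147.

1147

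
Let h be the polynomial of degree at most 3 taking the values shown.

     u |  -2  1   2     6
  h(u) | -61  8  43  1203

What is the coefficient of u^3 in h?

Write h(u) = au^3 + bu^2 + cu + d. Substituting each data point gives a linear system:
  -8a + 4b - 2c + d = -61
  a + b + c + d = 8
  8a + 4b + 2c + d = 43
  216a + 36b + 6c + d = 1203
Solving the system yields a = 6, b = -3, c = 2, d = 3.
So h(u) = 6u³ - 3u² + 2u + 3.
The leading coefficient is 6.

6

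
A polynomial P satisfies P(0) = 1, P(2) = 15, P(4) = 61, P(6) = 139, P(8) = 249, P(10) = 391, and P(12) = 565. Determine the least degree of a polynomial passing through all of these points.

2

Forward differences of the values at s = 0, 2, 4, 6, 8, 10, 12:
  P  : 1  15  61  139  249  391  565
  Δ  : 14  46  78  110  142  174
  Δ^2: 32  32  32  32  32
  Δ^3: 0  0  0  0
  Δ^4: 0  0  0
  Δ^5: 0  0
  Δ^6: 0
The second differences are constant (32) and nonzero, while all higher differences vanish, so the minimal degree is 2.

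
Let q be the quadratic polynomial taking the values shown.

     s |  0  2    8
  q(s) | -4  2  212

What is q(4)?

40

Using the Lagrange interpolation formula with nodes 0, 2, 8:
  L_0(s) = (s - 2)(s - 8) / 16
  L_1(s) = s(s - 8) / -12
  L_2(s) = s(s - 2) / 48
Then q(s) = -4·L_0(s) + 2·L_1(s) + 212·L_2(s).
Expanding and collecting terms gives q(s) = 4s^2 - 5s - 4.
Evaluating at s = 4: q(4) = 40.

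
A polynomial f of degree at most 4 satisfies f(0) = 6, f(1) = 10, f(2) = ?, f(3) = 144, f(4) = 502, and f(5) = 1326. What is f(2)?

The 5 known points determine the degree-4 polynomial uniquely.
Write f(u) = au^4 + bu^3 + cu^2 + du + e. Substituting each data point gives a linear system:
  e = 6
  a + b + c + d + e = 10
  81a + 27b + 9c + 3d + e = 144
  256a + 64b + 16c + 4d + e = 502
  625a + 125b + 25c + 5d + e = 1326
Solving the system yields a = 3, b = -5, c = 2, d = 4, e = 6.
So f(u) = 3u^4 - 5u^3 + 2u^2 + 4u + 6.
Then f(2) = 30.

30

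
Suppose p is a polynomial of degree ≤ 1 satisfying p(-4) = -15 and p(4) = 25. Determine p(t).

p(t) = 5t + 5

Write p(t) = at + b. Substituting each data point gives a linear system:
  -4a + b = -15
  4a + b = 25
Solving the system yields a = 5, b = 5.
So p(t) = 5t + 5.
Check: p(4) = 25. ✓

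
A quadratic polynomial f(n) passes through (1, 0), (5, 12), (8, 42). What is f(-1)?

6

Using the Lagrange interpolation formula with nodes 1, 5, 8:
  L_0(n) = (n - 5)(n - 8) / 28
  L_1(n) = (n - 1)(n - 8) / -12
  L_2(n) = (n - 1)(n - 5) / 21
Then f(n) = 0·L_0(n) + 12·L_1(n) + 42·L_2(n).
Expanding and collecting terms gives f(n) = n^2 - 3n + 2.
Evaluating at n = -1: f(-1) = 6.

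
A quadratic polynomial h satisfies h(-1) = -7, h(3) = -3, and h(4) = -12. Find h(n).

Write h(n) = an^2 + bn + c. Substituting each data point gives a linear system:
  a - b + c = -7
  9a + 3b + c = -3
  16a + 4b + c = -12
Solving the system yields a = -2, b = 5, c = 0.
So h(n) = -2n^2 + 5n.
Check: h(4) = -12. ✓

h(n) = -2n^2 + 5n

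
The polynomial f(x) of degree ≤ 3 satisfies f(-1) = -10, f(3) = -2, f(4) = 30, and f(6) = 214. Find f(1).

-6

Using the Lagrange interpolation formula with nodes -1, 3, 4, 6:
  L_0(x) = (x - 3)(x - 4)(x - 6) / -140
  L_1(x) = (x + 1)(x - 4)(x - 6) / 12
  L_2(x) = (x + 1)(x - 3)(x - 6) / -10
  L_3(x) = (x + 1)(x - 3)(x - 4) / 42
Then f(x) = -10·L_0(x) - 2·L_1(x) + 30·L_2(x) + 214·L_3(x).
Expanding and collecting terms gives f(x) = 2x³ - 6x² - 2.
Evaluating at x = 1: f(1) = -6.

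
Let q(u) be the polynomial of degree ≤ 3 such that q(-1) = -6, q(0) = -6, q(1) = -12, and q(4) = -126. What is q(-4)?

Write q(u) = au^3 + bu^2 + cu + d. Substituting each data point gives a linear system:
  -a + b - c + d = -6
  d = -6
  a + b + c + d = -12
  64a + 16b + 4c + d = -126
Solving the system yields a = -1, b = -3, c = -2, d = -6.
So q(u) = -u³ - 3u² - 2u - 6.
Then q(-4) = 18.

18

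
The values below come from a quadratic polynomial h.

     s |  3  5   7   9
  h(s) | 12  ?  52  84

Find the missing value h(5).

The 3 known points determine the degree-2 polynomial uniquely.
Write h(s) = as^2 + bs + c. Substituting each data point gives a linear system:
  9a + 3b + c = 12
  49a + 7b + c = 52
  81a + 9b + c = 84
Solving the system yields a = 1, b = 0, c = 3.
So h(s) = s² + 3.
Then h(5) = 28.

28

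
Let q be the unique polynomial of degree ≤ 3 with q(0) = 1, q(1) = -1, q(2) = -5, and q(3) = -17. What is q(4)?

-43

Using the Lagrange interpolation formula with nodes 0, 1, 2, 3:
  L_0(s) = (s - 1)(s - 2)(s - 3) / -6
  L_1(s) = s(s - 2)(s - 3) / 2
  L_2(s) = s(s - 1)(s - 3) / -2
  L_3(s) = s(s - 1)(s - 2) / 6
Then q(s) = 1·L_0(s) - 1·L_1(s) - 5·L_2(s) - 17·L_3(s).
Expanding and collecting terms gives q(s) = -s³ + 2s² - 3s + 1.
Evaluating at s = 4: q(4) = -43.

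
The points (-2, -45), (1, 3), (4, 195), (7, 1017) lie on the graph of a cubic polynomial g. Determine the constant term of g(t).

-5

Write g(t) = at^3 + bt^2 + ct + d. Substituting each data point gives a linear system:
  -8a + 4b - 2c + d = -45
  a + b + c + d = 3
  64a + 16b + 4c + d = 195
  343a + 49b + 7c + d = 1017
Solving the system yields a = 3, b = -1, c = 6, d = -5.
So g(t) = 3t^3 - t^2 + 6t - 5.
The constant term is -5.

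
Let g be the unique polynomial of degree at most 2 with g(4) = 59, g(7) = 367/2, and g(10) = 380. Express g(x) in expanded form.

Write g(x) = ax^2 + bx + c. Substituting each data point gives a linear system:
  16a + 4b + c = 59
  49a + 7b + c = 367/2
  100a + 10b + c = 380
Solving the system yields a = 4, b = -5/2, c = 5.
So g(x) = 4x^2 - (5/2)x + 5.
Check: g(10) = 380. ✓

g(x) = 4x^2 - (5/2)x + 5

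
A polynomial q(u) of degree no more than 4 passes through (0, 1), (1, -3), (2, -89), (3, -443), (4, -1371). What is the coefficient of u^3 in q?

Write q(u) = au^4 + bu^3 + cu^2 + du + e. Substituting each data point gives a linear system:
  e = 1
  a + b + c + d + e = -3
  16a + 8b + 4c + 2d + e = -89
  81a + 27b + 9c + 3d + e = -443
  256a + 64b + 16c + 4d + e = -1371
Solving the system yields a = -5, b = -1, c = -3, d = 5, e = 1.
So q(u) = -5u^4 - u^3 - 3u^2 + 5u + 1.
The coefficient of u^3 is -1.

-1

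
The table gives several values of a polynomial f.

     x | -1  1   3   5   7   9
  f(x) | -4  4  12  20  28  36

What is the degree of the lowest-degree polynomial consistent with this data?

Forward differences of the values at x = -1, 1, 3, 5, 7, 9:
  f  : -4  4  12  20  28  36
  Δ  : 8  8  8  8  8
  Δ^2: 0  0  0  0
  Δ^3: 0  0  0
  Δ^4: 0  0
  Δ^5: 0
The first differences are constant (8) and nonzero, while all higher differences vanish, so the minimal degree is 1.

1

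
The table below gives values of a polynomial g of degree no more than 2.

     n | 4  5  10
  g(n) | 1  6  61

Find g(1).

Write g(n) = an^2 + bn + c. Substituting each data point gives a linear system:
  16a + 4b + c = 1
  25a + 5b + c = 6
  100a + 10b + c = 61
Solving the system yields a = 1, b = -4, c = 1.
So g(n) = n^2 - 4n + 1.
Then g(1) = -2.

-2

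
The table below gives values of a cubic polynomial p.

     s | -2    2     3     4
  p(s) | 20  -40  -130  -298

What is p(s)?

Write p(s) = as^3 + bs^2 + cs + d. Substituting each data point gives a linear system:
  -8a + 4b - 2c + d = 20
  8a + 4b + 2c + d = -40
  27a + 9b + 3c + d = -130
  64a + 16b + 4c + d = -298
Solving the system yields a = -4, b = -3, c = 1, d = 2.
So p(s) = -4s^3 - 3s^2 + s + 2.
Check: p(2) = -40. ✓

p(s) = -4s^3 - 3s^2 + s + 2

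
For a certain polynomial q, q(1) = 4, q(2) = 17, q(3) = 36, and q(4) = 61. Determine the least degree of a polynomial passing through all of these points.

Forward differences of the values at x = 1, 2, 3, 4:
  q  : 4  17  36  61
  Δ  : 13  19  25
  Δ^2: 6  6
  Δ^3: 0
The second differences are constant (6) and nonzero, while all higher differences vanish, so the minimal degree is 2.

2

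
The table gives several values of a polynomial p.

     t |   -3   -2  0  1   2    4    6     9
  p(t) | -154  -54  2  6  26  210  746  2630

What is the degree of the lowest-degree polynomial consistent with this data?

Divided differences on the nodes -3, -2, 0, 1, 2, 4, 6, 9:
  order 0: -154  -54  2  6  26  210  746  2630
  order 1: 100  28  4  20  92  268  628
  order 2: -24  -8  8  24  44  72
  order 3: 4  4  4  4  4
  order 4: 0  0  0  0
  order 5: 0  0  0
  order 6: 0  0
  order 7: 0
The order-3 divided differences are all 4 (nonzero) and every higher order vanishes, so the data lies on a polynomial of degree exactly 3.

3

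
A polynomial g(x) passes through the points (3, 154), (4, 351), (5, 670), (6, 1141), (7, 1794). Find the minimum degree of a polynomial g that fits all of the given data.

3

Forward differences of the values at x = 3, 4, 5, 6, 7:
  g  : 154  351  670  1141  1794
  Δ  : 197  319  471  653
  Δ^2: 122  152  182
  Δ^3: 30  30
  Δ^4: 0
The third differences are constant (30) and nonzero, while all higher differences vanish, so the minimal degree is 3.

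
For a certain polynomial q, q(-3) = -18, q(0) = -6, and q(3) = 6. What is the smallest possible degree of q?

1

Forward differences of the values at u = -3, 0, 3:
  q  : -18  -6  6
  Δ  : 12  12
  Δ^2: 0
The first differences are constant (12) and nonzero, while all higher differences vanish, so the minimal degree is 1.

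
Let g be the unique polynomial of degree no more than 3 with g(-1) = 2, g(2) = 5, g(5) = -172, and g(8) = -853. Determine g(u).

Using the Lagrange interpolation formula with nodes -1, 2, 5, 8:
  L_0(u) = (u - 2)(u - 5)(u - 8) / -162
  L_1(u) = (u + 1)(u - 5)(u - 8) / 54
  L_2(u) = (u + 1)(u - 2)(u - 8) / -54
  L_3(u) = (u + 1)(u - 2)(u - 5) / 162
Then g(u) = 2·L_0(u) + 5·L_1(u) - 172·L_2(u) - 853·L_3(u).
Expanding and collecting terms gives g(u) = -2u³ + 2u² + 5u + 3.
Check: g(2) = 5. ✓

g(u) = -2u^3 + 2u^2 + 5u + 3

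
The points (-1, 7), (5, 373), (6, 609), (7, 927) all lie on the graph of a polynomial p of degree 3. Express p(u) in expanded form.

Write p(u) = au^3 + bu^2 + cu + d. Substituting each data point gives a linear system:
  -a + b - c + d = 7
  125a + 25b + 5c + d = 373
  216a + 36b + 6c + d = 609
  343a + 49b + 7c + d = 927
Solving the system yields a = 2, b = 5, c = -1, d = 3.
So p(u) = 2u^3 + 5u^2 - u + 3.
Check: p(7) = 927. ✓

p(u) = 2u^3 + 5u^2 - u + 3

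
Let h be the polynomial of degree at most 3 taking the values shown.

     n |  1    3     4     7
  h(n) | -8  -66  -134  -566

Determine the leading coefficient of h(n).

-1

Write h(n) = an^3 + bn^2 + cn + d. Substituting each data point gives a linear system:
  a + b + c + d = -8
  27a + 9b + 3c + d = -66
  64a + 16b + 4c + d = -134
  343a + 49b + 7c + d = -566
Solving the system yields a = -1, b = -5, c = 4, d = -6.
So h(n) = -n^3 - 5n^2 + 4n - 6.
The leading coefficient is -1.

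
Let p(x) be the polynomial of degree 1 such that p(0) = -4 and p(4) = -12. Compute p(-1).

Write p(x) = ax + b. Substituting each data point gives a linear system:
  b = -4
  4a + b = -12
Solving the system yields a = -2, b = -4.
So p(x) = -2x - 4.
Then p(-1) = -2.

-2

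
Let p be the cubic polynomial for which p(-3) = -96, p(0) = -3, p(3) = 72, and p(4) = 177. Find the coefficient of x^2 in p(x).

Write p(x) = ax^3 + bx^2 + cx + d. Substituting each data point gives a linear system:
  -27a + 9b - 3c + d = -96
  d = -3
  27a + 9b + 3c + d = 72
  64a + 16b + 4c + d = 177
Solving the system yields a = 3, b = -1, c = 1, d = -3.
So p(x) = 3x^3 - x^2 + x - 3.
The coefficient of x^2 is -1.

-1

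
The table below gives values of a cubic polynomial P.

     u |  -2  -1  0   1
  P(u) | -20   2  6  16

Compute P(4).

Forward differences of the values at u = -2, -1, 0, 1:
  P  : -20  2  6  16
  Δ  : 22  4  10
  Δ^2: -18  6
  Δ^3: 24
The third differences are constant, confirming degree 3.
Interpolating (Newton forward form) and evaluating at u = 4 gives P(4) = 322.

322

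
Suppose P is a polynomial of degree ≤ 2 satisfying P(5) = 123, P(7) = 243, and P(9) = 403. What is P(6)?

Using the Lagrange interpolation formula with nodes 5, 7, 9:
  L_0(u) = (u - 7)(u - 9) / 8
  L_1(u) = (u - 5)(u - 9) / -4
  L_2(u) = (u - 5)(u - 7) / 8
Then P(u) = 123·L_0(u) + 243·L_1(u) + 403·L_2(u).
Expanding and collecting terms gives P(u) = 5u² - 2.
Evaluating at u = 6: P(6) = 178.

178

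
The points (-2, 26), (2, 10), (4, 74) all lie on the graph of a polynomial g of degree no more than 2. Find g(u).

g(u) = 6u^2 - 4u - 6

Using the Lagrange interpolation formula with nodes -2, 2, 4:
  L_0(u) = (u - 2)(u - 4) / 24
  L_1(u) = (u + 2)(u - 4) / -8
  L_2(u) = (u + 2)(u - 2) / 12
Then g(u) = 26·L_0(u) + 10·L_1(u) + 74·L_2(u).
Expanding and collecting terms gives g(u) = 6u^2 - 4u - 6.
Check: g(4) = 74. ✓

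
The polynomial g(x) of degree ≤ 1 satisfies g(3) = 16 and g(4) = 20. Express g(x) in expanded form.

g(x) = 4x + 4

Write g(x) = ax + b. Substituting each data point gives a linear system:
  3a + b = 16
  4a + b = 20
Solving the system yields a = 4, b = 4.
So g(x) = 4x + 4.
Check: g(4) = 20. ✓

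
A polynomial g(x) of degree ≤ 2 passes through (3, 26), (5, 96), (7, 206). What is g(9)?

Using the Lagrange interpolation formula with nodes 3, 5, 7:
  L_0(x) = (x - 5)(x - 7) / 8
  L_1(x) = (x - 3)(x - 7) / -4
  L_2(x) = (x - 3)(x - 5) / 8
Then g(x) = 26·L_0(x) + 96·L_1(x) + 206·L_2(x).
Expanding and collecting terms gives g(x) = 5x^2 - 5x - 4.
Evaluating at x = 9: g(9) = 356.

356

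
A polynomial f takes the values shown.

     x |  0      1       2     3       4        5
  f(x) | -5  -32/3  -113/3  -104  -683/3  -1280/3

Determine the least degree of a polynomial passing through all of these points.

Forward differences of the values at x = 0, 1, 2, 3, 4, 5:
  f  : -5  -32/3  -113/3  -104  -683/3  -1280/3
  Δ  : -17/3  -27  -199/3  -371/3  -199
  Δ^2: -64/3  -118/3  -172/3  -226/3
  Δ^3: -18  -18  -18
  Δ^4: 0  0
  Δ^5: 0
The third differences are constant (-18) and nonzero, while all higher differences vanish, so the minimal degree is 3.

3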